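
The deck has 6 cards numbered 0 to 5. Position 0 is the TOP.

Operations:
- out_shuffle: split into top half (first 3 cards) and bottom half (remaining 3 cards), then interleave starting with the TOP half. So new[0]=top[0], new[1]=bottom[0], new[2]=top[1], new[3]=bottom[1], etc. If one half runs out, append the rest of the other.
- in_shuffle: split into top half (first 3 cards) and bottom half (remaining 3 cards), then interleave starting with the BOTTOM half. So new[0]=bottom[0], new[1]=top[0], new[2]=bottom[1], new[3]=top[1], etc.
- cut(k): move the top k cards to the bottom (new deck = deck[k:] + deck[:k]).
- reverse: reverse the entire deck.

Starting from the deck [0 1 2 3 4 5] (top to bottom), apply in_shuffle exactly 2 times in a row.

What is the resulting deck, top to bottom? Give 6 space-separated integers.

Answer: 1 3 5 0 2 4

Derivation:
After op 1 (in_shuffle): [3 0 4 1 5 2]
After op 2 (in_shuffle): [1 3 5 0 2 4]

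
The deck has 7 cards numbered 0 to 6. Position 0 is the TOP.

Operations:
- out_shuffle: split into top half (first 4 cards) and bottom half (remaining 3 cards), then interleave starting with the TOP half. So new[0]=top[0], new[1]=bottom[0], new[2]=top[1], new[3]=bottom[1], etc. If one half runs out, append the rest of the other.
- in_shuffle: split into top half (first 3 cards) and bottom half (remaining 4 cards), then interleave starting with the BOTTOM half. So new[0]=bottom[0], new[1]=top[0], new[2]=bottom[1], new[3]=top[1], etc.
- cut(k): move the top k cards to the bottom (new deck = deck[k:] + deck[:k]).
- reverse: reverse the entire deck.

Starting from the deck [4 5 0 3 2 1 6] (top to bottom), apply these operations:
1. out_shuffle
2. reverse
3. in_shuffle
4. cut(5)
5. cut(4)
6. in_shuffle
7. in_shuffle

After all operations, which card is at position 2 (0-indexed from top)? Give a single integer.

After op 1 (out_shuffle): [4 2 5 1 0 6 3]
After op 2 (reverse): [3 6 0 1 5 2 4]
After op 3 (in_shuffle): [1 3 5 6 2 0 4]
After op 4 (cut(5)): [0 4 1 3 5 6 2]
After op 5 (cut(4)): [5 6 2 0 4 1 3]
After op 6 (in_shuffle): [0 5 4 6 1 2 3]
After op 7 (in_shuffle): [6 0 1 5 2 4 3]
Position 2: card 1.

Answer: 1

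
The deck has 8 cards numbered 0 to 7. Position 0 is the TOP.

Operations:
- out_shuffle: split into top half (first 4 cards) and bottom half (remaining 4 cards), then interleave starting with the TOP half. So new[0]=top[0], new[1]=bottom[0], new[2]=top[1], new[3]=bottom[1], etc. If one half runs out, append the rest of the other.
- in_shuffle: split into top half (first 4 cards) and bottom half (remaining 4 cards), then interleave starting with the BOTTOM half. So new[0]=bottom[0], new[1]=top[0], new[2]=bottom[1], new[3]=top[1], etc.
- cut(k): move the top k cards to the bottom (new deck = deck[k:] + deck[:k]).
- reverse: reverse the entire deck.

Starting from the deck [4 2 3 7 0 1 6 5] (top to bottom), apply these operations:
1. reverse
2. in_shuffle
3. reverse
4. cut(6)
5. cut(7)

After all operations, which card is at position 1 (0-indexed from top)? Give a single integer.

Answer: 5

Derivation:
After op 1 (reverse): [5 6 1 0 7 3 2 4]
After op 2 (in_shuffle): [7 5 3 6 2 1 4 0]
After op 3 (reverse): [0 4 1 2 6 3 5 7]
After op 4 (cut(6)): [5 7 0 4 1 2 6 3]
After op 5 (cut(7)): [3 5 7 0 4 1 2 6]
Position 1: card 5.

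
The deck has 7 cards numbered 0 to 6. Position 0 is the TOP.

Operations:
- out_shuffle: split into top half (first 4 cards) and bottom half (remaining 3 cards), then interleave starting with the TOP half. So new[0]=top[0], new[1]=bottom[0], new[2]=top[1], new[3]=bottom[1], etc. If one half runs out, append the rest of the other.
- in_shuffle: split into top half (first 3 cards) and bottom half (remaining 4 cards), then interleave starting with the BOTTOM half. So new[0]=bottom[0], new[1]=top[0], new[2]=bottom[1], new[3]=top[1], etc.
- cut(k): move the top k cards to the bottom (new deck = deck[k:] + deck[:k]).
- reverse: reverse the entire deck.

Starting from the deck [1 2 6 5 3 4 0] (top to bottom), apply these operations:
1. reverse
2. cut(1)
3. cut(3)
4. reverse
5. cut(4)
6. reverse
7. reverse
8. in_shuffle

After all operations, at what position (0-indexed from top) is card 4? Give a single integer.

Answer: 4

Derivation:
After op 1 (reverse): [0 4 3 5 6 2 1]
After op 2 (cut(1)): [4 3 5 6 2 1 0]
After op 3 (cut(3)): [6 2 1 0 4 3 5]
After op 4 (reverse): [5 3 4 0 1 2 6]
After op 5 (cut(4)): [1 2 6 5 3 4 0]
After op 6 (reverse): [0 4 3 5 6 2 1]
After op 7 (reverse): [1 2 6 5 3 4 0]
After op 8 (in_shuffle): [5 1 3 2 4 6 0]
Card 4 is at position 4.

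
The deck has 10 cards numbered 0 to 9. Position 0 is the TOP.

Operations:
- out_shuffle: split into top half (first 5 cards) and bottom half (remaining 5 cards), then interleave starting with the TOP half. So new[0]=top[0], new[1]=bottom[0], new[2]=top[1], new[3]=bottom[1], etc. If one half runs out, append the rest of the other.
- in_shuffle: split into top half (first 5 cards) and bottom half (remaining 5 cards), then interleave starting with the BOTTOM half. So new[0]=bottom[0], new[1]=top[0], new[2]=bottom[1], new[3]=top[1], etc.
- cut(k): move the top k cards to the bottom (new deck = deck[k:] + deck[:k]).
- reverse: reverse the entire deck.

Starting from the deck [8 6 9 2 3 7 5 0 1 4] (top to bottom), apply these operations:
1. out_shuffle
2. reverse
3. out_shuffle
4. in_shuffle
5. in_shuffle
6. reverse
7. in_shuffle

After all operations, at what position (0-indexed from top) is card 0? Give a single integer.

After op 1 (out_shuffle): [8 7 6 5 9 0 2 1 3 4]
After op 2 (reverse): [4 3 1 2 0 9 5 6 7 8]
After op 3 (out_shuffle): [4 9 3 5 1 6 2 7 0 8]
After op 4 (in_shuffle): [6 4 2 9 7 3 0 5 8 1]
After op 5 (in_shuffle): [3 6 0 4 5 2 8 9 1 7]
After op 6 (reverse): [7 1 9 8 2 5 4 0 6 3]
After op 7 (in_shuffle): [5 7 4 1 0 9 6 8 3 2]
Card 0 is at position 4.

Answer: 4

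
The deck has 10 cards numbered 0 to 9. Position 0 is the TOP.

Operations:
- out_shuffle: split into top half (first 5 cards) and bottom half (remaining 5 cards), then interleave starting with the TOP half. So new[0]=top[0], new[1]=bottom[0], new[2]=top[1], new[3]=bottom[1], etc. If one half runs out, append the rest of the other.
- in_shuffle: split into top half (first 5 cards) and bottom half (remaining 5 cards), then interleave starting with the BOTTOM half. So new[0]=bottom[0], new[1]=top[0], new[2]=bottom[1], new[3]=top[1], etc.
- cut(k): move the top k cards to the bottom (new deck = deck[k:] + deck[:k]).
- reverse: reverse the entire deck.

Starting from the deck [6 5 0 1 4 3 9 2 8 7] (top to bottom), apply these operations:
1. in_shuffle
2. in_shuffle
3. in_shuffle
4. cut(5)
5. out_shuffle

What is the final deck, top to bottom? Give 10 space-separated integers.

After op 1 (in_shuffle): [3 6 9 5 2 0 8 1 7 4]
After op 2 (in_shuffle): [0 3 8 6 1 9 7 5 4 2]
After op 3 (in_shuffle): [9 0 7 3 5 8 4 6 2 1]
After op 4 (cut(5)): [8 4 6 2 1 9 0 7 3 5]
After op 5 (out_shuffle): [8 9 4 0 6 7 2 3 1 5]

Answer: 8 9 4 0 6 7 2 3 1 5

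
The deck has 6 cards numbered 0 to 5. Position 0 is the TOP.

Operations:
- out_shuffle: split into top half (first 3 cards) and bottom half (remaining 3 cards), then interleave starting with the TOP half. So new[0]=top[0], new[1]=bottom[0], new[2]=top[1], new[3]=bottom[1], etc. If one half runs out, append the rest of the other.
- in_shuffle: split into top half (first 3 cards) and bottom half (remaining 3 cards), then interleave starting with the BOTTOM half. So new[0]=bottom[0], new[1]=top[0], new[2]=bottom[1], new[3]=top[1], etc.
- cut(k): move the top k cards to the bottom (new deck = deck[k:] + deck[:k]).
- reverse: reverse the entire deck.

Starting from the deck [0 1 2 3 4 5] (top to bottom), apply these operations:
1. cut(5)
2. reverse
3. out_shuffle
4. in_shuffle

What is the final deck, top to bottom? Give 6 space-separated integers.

Answer: 0 4 2 1 5 3

Derivation:
After op 1 (cut(5)): [5 0 1 2 3 4]
After op 2 (reverse): [4 3 2 1 0 5]
After op 3 (out_shuffle): [4 1 3 0 2 5]
After op 4 (in_shuffle): [0 4 2 1 5 3]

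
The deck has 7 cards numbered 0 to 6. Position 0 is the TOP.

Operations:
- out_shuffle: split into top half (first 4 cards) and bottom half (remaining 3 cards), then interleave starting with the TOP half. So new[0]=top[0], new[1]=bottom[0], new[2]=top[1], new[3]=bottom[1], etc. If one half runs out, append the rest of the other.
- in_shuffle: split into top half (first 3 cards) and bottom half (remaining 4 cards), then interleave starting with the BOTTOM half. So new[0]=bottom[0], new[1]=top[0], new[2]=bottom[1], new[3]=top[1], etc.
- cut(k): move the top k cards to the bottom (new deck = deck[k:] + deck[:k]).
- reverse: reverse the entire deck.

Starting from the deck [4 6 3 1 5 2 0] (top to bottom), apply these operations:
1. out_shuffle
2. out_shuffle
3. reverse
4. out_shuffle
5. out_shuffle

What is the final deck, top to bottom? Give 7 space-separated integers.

Answer: 2 6 5 4 1 0 3

Derivation:
After op 1 (out_shuffle): [4 5 6 2 3 0 1]
After op 2 (out_shuffle): [4 3 5 0 6 1 2]
After op 3 (reverse): [2 1 6 0 5 3 4]
After op 4 (out_shuffle): [2 5 1 3 6 4 0]
After op 5 (out_shuffle): [2 6 5 4 1 0 3]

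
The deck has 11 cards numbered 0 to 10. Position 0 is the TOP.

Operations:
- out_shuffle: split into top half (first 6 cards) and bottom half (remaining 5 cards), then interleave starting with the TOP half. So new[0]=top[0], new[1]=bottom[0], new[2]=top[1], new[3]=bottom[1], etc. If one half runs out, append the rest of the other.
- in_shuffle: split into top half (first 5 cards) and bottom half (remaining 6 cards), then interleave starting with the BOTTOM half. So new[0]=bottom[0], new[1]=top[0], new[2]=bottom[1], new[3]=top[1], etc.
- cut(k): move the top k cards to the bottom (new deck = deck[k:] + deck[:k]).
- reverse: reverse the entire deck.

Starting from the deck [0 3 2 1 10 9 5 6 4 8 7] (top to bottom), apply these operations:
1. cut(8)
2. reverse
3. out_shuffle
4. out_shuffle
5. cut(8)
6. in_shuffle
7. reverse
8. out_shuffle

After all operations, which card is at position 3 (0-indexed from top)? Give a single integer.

After op 1 (cut(8)): [4 8 7 0 3 2 1 10 9 5 6]
After op 2 (reverse): [6 5 9 10 1 2 3 0 7 8 4]
After op 3 (out_shuffle): [6 3 5 0 9 7 10 8 1 4 2]
After op 4 (out_shuffle): [6 10 3 8 5 1 0 4 9 2 7]
After op 5 (cut(8)): [9 2 7 6 10 3 8 5 1 0 4]
After op 6 (in_shuffle): [3 9 8 2 5 7 1 6 0 10 4]
After op 7 (reverse): [4 10 0 6 1 7 5 2 8 9 3]
After op 8 (out_shuffle): [4 5 10 2 0 8 6 9 1 3 7]
Position 3: card 2.

Answer: 2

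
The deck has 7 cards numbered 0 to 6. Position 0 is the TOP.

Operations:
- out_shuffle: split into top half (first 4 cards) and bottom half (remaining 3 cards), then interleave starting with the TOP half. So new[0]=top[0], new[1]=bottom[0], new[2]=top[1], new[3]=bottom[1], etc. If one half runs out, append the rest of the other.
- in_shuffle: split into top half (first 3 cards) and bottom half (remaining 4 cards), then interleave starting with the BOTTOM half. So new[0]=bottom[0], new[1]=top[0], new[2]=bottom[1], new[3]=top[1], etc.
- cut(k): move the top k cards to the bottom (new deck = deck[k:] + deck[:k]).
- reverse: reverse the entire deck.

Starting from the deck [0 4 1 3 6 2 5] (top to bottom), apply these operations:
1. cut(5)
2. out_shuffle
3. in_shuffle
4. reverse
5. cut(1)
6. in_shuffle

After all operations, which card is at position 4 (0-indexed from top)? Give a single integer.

After op 1 (cut(5)): [2 5 0 4 1 3 6]
After op 2 (out_shuffle): [2 1 5 3 0 6 4]
After op 3 (in_shuffle): [3 2 0 1 6 5 4]
After op 4 (reverse): [4 5 6 1 0 2 3]
After op 5 (cut(1)): [5 6 1 0 2 3 4]
After op 6 (in_shuffle): [0 5 2 6 3 1 4]
Position 4: card 3.

Answer: 3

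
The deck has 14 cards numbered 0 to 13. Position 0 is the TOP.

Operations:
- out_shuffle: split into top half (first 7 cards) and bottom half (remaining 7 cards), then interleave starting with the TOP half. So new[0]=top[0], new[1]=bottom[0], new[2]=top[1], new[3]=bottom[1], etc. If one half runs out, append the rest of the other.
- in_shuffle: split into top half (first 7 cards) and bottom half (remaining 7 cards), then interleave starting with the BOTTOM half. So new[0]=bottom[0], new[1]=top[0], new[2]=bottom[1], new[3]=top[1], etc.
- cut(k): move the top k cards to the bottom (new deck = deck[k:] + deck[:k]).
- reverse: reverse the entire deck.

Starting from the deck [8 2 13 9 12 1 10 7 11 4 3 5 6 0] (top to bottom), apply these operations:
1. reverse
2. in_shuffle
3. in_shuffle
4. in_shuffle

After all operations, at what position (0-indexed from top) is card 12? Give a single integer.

Answer: 4

Derivation:
After op 1 (reverse): [0 6 5 3 4 11 7 10 1 12 9 13 2 8]
After op 2 (in_shuffle): [10 0 1 6 12 5 9 3 13 4 2 11 8 7]
After op 3 (in_shuffle): [3 10 13 0 4 1 2 6 11 12 8 5 7 9]
After op 4 (in_shuffle): [6 3 11 10 12 13 8 0 5 4 7 1 9 2]
Card 12 is at position 4.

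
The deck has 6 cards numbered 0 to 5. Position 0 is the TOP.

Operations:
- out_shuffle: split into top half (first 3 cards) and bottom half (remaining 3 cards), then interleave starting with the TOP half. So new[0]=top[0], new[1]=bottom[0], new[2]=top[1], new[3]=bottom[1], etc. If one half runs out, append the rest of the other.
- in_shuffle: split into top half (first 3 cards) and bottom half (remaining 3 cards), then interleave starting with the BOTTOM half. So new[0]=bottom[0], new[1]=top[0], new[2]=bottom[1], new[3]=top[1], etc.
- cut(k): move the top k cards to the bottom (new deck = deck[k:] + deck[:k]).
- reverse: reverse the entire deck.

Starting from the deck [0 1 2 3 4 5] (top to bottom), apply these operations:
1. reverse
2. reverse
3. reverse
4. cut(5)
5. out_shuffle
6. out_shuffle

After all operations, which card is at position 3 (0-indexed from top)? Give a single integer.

Answer: 4

Derivation:
After op 1 (reverse): [5 4 3 2 1 0]
After op 2 (reverse): [0 1 2 3 4 5]
After op 3 (reverse): [5 4 3 2 1 0]
After op 4 (cut(5)): [0 5 4 3 2 1]
After op 5 (out_shuffle): [0 3 5 2 4 1]
After op 6 (out_shuffle): [0 2 3 4 5 1]
Position 3: card 4.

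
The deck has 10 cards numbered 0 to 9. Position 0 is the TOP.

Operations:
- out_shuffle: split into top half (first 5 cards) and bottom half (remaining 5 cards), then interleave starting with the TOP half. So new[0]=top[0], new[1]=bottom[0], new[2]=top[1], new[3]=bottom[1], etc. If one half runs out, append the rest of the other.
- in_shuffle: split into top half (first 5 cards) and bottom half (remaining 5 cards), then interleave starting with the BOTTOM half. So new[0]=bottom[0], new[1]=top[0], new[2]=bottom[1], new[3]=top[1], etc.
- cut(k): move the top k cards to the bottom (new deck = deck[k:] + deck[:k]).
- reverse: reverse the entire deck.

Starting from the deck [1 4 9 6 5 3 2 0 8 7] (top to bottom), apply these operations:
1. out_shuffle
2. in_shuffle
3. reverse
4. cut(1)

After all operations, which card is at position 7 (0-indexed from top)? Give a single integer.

After op 1 (out_shuffle): [1 3 4 2 9 0 6 8 5 7]
After op 2 (in_shuffle): [0 1 6 3 8 4 5 2 7 9]
After op 3 (reverse): [9 7 2 5 4 8 3 6 1 0]
After op 4 (cut(1)): [7 2 5 4 8 3 6 1 0 9]
Position 7: card 1.

Answer: 1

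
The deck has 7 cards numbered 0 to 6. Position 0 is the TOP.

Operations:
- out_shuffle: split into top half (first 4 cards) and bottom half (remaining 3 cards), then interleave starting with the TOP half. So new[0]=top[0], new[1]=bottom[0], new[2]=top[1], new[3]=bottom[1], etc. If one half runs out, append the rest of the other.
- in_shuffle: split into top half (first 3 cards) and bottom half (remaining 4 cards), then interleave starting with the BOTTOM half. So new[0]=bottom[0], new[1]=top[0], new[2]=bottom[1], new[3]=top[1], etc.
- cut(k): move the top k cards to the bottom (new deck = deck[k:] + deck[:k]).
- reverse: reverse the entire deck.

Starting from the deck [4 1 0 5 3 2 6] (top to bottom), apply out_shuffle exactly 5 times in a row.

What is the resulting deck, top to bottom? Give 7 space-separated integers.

After op 1 (out_shuffle): [4 3 1 2 0 6 5]
After op 2 (out_shuffle): [4 0 3 6 1 5 2]
After op 3 (out_shuffle): [4 1 0 5 3 2 6]
After op 4 (out_shuffle): [4 3 1 2 0 6 5]
After op 5 (out_shuffle): [4 0 3 6 1 5 2]

Answer: 4 0 3 6 1 5 2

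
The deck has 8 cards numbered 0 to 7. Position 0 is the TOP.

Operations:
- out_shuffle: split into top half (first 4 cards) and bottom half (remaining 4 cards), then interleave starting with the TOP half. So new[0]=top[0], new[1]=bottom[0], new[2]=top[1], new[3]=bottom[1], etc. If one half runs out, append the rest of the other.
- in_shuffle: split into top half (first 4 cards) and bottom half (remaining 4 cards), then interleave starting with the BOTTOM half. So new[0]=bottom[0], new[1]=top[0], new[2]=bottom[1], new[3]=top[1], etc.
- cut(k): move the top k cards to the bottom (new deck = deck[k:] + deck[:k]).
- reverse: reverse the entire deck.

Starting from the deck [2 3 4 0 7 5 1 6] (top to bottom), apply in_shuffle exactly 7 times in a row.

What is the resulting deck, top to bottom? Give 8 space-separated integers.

After op 1 (in_shuffle): [7 2 5 3 1 4 6 0]
After op 2 (in_shuffle): [1 7 4 2 6 5 0 3]
After op 3 (in_shuffle): [6 1 5 7 0 4 3 2]
After op 4 (in_shuffle): [0 6 4 1 3 5 2 7]
After op 5 (in_shuffle): [3 0 5 6 2 4 7 1]
After op 6 (in_shuffle): [2 3 4 0 7 5 1 6]
After op 7 (in_shuffle): [7 2 5 3 1 4 6 0]

Answer: 7 2 5 3 1 4 6 0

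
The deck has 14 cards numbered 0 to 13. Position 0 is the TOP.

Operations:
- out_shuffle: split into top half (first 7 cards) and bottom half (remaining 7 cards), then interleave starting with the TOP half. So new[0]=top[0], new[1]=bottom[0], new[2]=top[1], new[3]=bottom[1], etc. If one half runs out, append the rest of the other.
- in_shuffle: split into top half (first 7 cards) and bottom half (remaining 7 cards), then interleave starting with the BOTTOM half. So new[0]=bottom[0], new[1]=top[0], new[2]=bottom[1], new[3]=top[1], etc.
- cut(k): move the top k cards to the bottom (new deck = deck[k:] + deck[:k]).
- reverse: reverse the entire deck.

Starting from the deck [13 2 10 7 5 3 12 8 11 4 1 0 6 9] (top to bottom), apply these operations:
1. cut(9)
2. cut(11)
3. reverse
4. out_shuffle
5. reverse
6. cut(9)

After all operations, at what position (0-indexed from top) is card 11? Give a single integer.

After op 1 (cut(9)): [4 1 0 6 9 13 2 10 7 5 3 12 8 11]
After op 2 (cut(11)): [12 8 11 4 1 0 6 9 13 2 10 7 5 3]
After op 3 (reverse): [3 5 7 10 2 13 9 6 0 1 4 11 8 12]
After op 4 (out_shuffle): [3 6 5 0 7 1 10 4 2 11 13 8 9 12]
After op 5 (reverse): [12 9 8 13 11 2 4 10 1 7 0 5 6 3]
After op 6 (cut(9)): [7 0 5 6 3 12 9 8 13 11 2 4 10 1]
Card 11 is at position 9.

Answer: 9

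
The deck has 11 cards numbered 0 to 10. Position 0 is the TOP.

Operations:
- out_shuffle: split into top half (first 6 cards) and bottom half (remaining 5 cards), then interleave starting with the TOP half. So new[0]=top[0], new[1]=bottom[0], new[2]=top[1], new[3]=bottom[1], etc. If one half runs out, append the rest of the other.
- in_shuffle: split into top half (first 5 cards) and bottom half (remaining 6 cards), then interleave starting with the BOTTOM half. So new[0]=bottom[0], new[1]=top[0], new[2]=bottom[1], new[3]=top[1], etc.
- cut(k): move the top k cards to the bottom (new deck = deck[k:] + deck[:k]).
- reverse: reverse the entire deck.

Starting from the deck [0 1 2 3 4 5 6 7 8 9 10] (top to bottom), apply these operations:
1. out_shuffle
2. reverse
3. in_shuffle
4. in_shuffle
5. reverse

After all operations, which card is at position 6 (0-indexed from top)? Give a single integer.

After op 1 (out_shuffle): [0 6 1 7 2 8 3 9 4 10 5]
After op 2 (reverse): [5 10 4 9 3 8 2 7 1 6 0]
After op 3 (in_shuffle): [8 5 2 10 7 4 1 9 6 3 0]
After op 4 (in_shuffle): [4 8 1 5 9 2 6 10 3 7 0]
After op 5 (reverse): [0 7 3 10 6 2 9 5 1 8 4]
Position 6: card 9.

Answer: 9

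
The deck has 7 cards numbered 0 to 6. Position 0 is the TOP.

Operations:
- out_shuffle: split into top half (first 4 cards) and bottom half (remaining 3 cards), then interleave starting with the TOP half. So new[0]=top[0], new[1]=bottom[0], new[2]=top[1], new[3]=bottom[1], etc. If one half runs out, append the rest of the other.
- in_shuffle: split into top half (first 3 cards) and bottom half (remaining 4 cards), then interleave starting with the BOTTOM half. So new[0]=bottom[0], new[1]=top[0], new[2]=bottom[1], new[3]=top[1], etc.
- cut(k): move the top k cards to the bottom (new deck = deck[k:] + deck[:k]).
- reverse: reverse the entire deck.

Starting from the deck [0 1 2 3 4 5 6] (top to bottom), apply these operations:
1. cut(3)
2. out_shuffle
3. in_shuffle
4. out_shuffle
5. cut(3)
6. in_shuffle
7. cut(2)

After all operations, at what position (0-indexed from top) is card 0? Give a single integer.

After op 1 (cut(3)): [3 4 5 6 0 1 2]
After op 2 (out_shuffle): [3 0 4 1 5 2 6]
After op 3 (in_shuffle): [1 3 5 0 2 4 6]
After op 4 (out_shuffle): [1 2 3 4 5 6 0]
After op 5 (cut(3)): [4 5 6 0 1 2 3]
After op 6 (in_shuffle): [0 4 1 5 2 6 3]
After op 7 (cut(2)): [1 5 2 6 3 0 4]
Card 0 is at position 5.

Answer: 5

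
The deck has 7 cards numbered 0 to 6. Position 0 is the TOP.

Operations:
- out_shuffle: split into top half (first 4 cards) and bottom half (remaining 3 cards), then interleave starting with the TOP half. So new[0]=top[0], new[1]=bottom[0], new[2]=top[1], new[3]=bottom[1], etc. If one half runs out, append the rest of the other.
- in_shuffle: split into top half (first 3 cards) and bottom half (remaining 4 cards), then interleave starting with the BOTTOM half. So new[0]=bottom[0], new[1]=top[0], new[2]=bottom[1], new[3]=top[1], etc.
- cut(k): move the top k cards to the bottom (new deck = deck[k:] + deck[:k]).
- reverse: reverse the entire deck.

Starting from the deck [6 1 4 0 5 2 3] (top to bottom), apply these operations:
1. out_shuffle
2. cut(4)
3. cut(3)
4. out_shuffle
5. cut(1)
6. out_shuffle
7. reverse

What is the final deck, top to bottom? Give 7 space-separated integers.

Answer: 1 6 3 2 5 0 4

Derivation:
After op 1 (out_shuffle): [6 5 1 2 4 3 0]
After op 2 (cut(4)): [4 3 0 6 5 1 2]
After op 3 (cut(3)): [6 5 1 2 4 3 0]
After op 4 (out_shuffle): [6 4 5 3 1 0 2]
After op 5 (cut(1)): [4 5 3 1 0 2 6]
After op 6 (out_shuffle): [4 0 5 2 3 6 1]
After op 7 (reverse): [1 6 3 2 5 0 4]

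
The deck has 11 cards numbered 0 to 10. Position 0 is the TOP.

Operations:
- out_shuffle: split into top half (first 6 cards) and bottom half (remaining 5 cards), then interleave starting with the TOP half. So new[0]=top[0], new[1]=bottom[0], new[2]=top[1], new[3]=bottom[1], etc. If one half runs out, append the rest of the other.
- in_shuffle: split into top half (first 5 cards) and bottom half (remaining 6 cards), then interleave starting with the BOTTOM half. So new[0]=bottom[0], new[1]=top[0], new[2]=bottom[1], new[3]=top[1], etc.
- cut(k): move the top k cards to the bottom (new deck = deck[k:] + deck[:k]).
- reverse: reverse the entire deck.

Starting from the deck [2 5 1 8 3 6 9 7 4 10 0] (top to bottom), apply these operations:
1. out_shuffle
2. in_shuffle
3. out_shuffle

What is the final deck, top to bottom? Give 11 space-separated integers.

After op 1 (out_shuffle): [2 9 5 7 1 4 8 10 3 0 6]
After op 2 (in_shuffle): [4 2 8 9 10 5 3 7 0 1 6]
After op 3 (out_shuffle): [4 3 2 7 8 0 9 1 10 6 5]

Answer: 4 3 2 7 8 0 9 1 10 6 5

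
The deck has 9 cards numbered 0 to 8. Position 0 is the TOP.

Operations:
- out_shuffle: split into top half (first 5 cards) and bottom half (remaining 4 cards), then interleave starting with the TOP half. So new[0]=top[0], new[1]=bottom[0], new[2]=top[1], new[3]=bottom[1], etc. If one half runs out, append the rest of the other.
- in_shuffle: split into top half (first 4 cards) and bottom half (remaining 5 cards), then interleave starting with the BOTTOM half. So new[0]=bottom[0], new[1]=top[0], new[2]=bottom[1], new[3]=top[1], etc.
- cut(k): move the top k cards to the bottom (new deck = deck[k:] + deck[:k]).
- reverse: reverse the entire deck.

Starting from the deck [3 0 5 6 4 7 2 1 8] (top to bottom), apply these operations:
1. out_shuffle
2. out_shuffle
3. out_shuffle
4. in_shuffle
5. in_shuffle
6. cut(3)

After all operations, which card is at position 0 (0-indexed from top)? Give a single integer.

After op 1 (out_shuffle): [3 7 0 2 5 1 6 8 4]
After op 2 (out_shuffle): [3 1 7 6 0 8 2 4 5]
After op 3 (out_shuffle): [3 8 1 2 7 4 6 5 0]
After op 4 (in_shuffle): [7 3 4 8 6 1 5 2 0]
After op 5 (in_shuffle): [6 7 1 3 5 4 2 8 0]
After op 6 (cut(3)): [3 5 4 2 8 0 6 7 1]
Position 0: card 3.

Answer: 3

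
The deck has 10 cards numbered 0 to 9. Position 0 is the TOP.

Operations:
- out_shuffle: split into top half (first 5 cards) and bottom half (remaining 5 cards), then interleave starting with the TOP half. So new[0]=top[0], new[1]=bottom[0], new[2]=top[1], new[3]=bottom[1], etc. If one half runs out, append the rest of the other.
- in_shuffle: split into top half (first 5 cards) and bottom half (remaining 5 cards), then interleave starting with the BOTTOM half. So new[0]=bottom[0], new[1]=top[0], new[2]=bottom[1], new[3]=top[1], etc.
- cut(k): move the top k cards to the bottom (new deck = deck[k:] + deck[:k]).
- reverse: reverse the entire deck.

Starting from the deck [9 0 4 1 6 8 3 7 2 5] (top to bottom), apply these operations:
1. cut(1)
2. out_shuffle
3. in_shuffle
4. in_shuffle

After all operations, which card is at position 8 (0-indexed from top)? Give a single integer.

Answer: 1

Derivation:
After op 1 (cut(1)): [0 4 1 6 8 3 7 2 5 9]
After op 2 (out_shuffle): [0 3 4 7 1 2 6 5 8 9]
After op 3 (in_shuffle): [2 0 6 3 5 4 8 7 9 1]
After op 4 (in_shuffle): [4 2 8 0 7 6 9 3 1 5]
Position 8: card 1.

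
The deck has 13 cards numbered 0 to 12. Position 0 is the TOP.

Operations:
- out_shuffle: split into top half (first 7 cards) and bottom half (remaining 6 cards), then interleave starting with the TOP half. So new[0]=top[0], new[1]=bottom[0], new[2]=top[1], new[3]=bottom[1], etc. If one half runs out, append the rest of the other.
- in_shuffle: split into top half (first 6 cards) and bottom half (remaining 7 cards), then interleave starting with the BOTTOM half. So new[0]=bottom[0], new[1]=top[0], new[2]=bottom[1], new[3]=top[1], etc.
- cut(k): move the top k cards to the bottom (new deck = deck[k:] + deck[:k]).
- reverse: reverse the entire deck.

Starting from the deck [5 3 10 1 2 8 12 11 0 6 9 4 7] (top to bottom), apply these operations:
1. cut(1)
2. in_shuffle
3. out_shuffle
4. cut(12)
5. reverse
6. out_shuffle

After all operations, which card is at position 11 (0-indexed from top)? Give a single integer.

After op 1 (cut(1)): [3 10 1 2 8 12 11 0 6 9 4 7 5]
After op 2 (in_shuffle): [11 3 0 10 6 1 9 2 4 8 7 12 5]
After op 3 (out_shuffle): [11 2 3 4 0 8 10 7 6 12 1 5 9]
After op 4 (cut(12)): [9 11 2 3 4 0 8 10 7 6 12 1 5]
After op 5 (reverse): [5 1 12 6 7 10 8 0 4 3 2 11 9]
After op 6 (out_shuffle): [5 0 1 4 12 3 6 2 7 11 10 9 8]
Position 11: card 9.

Answer: 9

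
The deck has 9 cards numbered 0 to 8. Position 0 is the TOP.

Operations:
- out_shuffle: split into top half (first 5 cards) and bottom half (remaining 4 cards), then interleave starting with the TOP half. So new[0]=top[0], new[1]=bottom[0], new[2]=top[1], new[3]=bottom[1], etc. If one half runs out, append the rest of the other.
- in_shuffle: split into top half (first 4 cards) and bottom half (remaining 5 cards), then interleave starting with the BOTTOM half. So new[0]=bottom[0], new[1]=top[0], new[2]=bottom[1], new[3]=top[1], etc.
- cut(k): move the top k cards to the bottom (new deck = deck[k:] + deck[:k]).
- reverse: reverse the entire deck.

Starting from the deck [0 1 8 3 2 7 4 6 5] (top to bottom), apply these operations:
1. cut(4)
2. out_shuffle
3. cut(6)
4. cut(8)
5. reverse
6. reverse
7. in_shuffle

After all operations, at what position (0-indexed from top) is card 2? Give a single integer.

Answer: 0

Derivation:
After op 1 (cut(4)): [2 7 4 6 5 0 1 8 3]
After op 2 (out_shuffle): [2 0 7 1 4 8 6 3 5]
After op 3 (cut(6)): [6 3 5 2 0 7 1 4 8]
After op 4 (cut(8)): [8 6 3 5 2 0 7 1 4]
After op 5 (reverse): [4 1 7 0 2 5 3 6 8]
After op 6 (reverse): [8 6 3 5 2 0 7 1 4]
After op 7 (in_shuffle): [2 8 0 6 7 3 1 5 4]
Card 2 is at position 0.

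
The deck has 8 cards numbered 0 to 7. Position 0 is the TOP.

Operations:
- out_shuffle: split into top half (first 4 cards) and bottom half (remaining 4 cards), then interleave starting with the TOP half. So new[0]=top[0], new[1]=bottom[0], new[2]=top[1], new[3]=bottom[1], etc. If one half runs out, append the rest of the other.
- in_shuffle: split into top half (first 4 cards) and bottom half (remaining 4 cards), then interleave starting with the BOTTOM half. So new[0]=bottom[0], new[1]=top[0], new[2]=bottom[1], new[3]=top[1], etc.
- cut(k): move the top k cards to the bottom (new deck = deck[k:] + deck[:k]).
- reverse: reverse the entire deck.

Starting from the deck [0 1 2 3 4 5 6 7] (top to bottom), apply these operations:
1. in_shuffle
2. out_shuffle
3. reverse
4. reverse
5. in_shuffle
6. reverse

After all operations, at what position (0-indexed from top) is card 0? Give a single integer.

Answer: 2

Derivation:
After op 1 (in_shuffle): [4 0 5 1 6 2 7 3]
After op 2 (out_shuffle): [4 6 0 2 5 7 1 3]
After op 3 (reverse): [3 1 7 5 2 0 6 4]
After op 4 (reverse): [4 6 0 2 5 7 1 3]
After op 5 (in_shuffle): [5 4 7 6 1 0 3 2]
After op 6 (reverse): [2 3 0 1 6 7 4 5]
Card 0 is at position 2.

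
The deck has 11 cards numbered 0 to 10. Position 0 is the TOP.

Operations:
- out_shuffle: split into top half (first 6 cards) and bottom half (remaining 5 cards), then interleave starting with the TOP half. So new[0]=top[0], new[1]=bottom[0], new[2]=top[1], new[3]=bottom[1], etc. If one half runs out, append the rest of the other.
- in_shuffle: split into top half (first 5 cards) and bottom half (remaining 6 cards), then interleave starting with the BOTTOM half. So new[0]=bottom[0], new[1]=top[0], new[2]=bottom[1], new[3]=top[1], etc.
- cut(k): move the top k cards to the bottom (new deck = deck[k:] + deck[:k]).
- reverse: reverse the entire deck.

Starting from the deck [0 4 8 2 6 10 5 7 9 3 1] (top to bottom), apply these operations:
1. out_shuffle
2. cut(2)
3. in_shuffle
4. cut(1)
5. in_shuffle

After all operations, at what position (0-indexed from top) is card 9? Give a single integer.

After op 1 (out_shuffle): [0 5 4 7 8 9 2 3 6 1 10]
After op 2 (cut(2)): [4 7 8 9 2 3 6 1 10 0 5]
After op 3 (in_shuffle): [3 4 6 7 1 8 10 9 0 2 5]
After op 4 (cut(1)): [4 6 7 1 8 10 9 0 2 5 3]
After op 5 (in_shuffle): [10 4 9 6 0 7 2 1 5 8 3]
Card 9 is at position 2.

Answer: 2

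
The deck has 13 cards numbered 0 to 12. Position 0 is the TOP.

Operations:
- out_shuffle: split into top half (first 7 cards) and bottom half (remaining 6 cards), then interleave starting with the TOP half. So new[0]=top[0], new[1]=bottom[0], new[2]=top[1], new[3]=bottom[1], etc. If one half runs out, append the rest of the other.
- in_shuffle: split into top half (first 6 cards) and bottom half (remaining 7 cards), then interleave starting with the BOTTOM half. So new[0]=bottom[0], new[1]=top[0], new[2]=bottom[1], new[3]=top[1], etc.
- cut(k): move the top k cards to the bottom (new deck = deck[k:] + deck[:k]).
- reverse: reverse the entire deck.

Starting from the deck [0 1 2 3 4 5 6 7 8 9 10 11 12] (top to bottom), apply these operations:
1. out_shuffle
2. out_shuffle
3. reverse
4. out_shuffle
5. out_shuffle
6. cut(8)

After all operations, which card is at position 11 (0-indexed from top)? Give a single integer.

After op 1 (out_shuffle): [0 7 1 8 2 9 3 10 4 11 5 12 6]
After op 2 (out_shuffle): [0 10 7 4 1 11 8 5 2 12 9 6 3]
After op 3 (reverse): [3 6 9 12 2 5 8 11 1 4 7 10 0]
After op 4 (out_shuffle): [3 11 6 1 9 4 12 7 2 10 5 0 8]
After op 5 (out_shuffle): [3 7 11 2 6 10 1 5 9 0 4 8 12]
After op 6 (cut(8)): [9 0 4 8 12 3 7 11 2 6 10 1 5]
Position 11: card 1.

Answer: 1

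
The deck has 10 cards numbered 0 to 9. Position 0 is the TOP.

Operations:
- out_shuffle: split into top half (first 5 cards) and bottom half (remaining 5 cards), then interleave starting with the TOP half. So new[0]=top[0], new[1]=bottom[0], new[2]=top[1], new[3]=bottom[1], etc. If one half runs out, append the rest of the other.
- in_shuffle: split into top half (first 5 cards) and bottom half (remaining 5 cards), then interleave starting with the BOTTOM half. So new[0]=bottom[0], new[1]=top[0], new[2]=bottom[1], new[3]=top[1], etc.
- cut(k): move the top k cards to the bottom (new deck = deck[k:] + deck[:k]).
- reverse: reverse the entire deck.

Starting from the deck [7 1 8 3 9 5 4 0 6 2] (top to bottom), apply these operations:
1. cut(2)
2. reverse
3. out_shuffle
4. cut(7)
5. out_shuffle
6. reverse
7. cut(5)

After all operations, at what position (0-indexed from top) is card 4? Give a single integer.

Answer: 6

Derivation:
After op 1 (cut(2)): [8 3 9 5 4 0 6 2 7 1]
After op 2 (reverse): [1 7 2 6 0 4 5 9 3 8]
After op 3 (out_shuffle): [1 4 7 5 2 9 6 3 0 8]
After op 4 (cut(7)): [3 0 8 1 4 7 5 2 9 6]
After op 5 (out_shuffle): [3 7 0 5 8 2 1 9 4 6]
After op 6 (reverse): [6 4 9 1 2 8 5 0 7 3]
After op 7 (cut(5)): [8 5 0 7 3 6 4 9 1 2]
Card 4 is at position 6.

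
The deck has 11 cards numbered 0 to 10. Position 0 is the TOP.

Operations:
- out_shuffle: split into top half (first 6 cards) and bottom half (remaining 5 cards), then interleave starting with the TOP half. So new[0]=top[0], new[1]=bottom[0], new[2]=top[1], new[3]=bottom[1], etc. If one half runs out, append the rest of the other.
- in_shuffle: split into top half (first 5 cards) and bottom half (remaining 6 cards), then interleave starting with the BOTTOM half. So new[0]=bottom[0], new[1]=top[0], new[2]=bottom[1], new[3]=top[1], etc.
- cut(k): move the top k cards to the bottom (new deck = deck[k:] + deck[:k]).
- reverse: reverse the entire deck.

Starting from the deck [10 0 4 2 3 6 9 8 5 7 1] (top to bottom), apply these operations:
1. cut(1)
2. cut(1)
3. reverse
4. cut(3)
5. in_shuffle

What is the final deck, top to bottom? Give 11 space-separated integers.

Answer: 3 7 2 5 4 8 0 9 10 6 1

Derivation:
After op 1 (cut(1)): [0 4 2 3 6 9 8 5 7 1 10]
After op 2 (cut(1)): [4 2 3 6 9 8 5 7 1 10 0]
After op 3 (reverse): [0 10 1 7 5 8 9 6 3 2 4]
After op 4 (cut(3)): [7 5 8 9 6 3 2 4 0 10 1]
After op 5 (in_shuffle): [3 7 2 5 4 8 0 9 10 6 1]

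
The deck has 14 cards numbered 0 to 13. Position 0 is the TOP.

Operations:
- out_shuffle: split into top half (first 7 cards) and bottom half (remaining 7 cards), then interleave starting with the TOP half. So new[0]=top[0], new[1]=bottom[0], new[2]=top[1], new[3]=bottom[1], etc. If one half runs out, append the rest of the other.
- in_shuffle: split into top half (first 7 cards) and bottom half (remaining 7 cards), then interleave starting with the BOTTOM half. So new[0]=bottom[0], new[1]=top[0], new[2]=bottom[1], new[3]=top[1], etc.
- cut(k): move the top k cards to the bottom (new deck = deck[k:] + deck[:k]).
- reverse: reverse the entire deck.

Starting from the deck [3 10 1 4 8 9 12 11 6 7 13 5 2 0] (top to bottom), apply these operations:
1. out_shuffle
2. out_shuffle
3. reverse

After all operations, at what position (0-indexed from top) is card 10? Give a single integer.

Answer: 9

Derivation:
After op 1 (out_shuffle): [3 11 10 6 1 7 4 13 8 5 9 2 12 0]
After op 2 (out_shuffle): [3 13 11 8 10 5 6 9 1 2 7 12 4 0]
After op 3 (reverse): [0 4 12 7 2 1 9 6 5 10 8 11 13 3]
Card 10 is at position 9.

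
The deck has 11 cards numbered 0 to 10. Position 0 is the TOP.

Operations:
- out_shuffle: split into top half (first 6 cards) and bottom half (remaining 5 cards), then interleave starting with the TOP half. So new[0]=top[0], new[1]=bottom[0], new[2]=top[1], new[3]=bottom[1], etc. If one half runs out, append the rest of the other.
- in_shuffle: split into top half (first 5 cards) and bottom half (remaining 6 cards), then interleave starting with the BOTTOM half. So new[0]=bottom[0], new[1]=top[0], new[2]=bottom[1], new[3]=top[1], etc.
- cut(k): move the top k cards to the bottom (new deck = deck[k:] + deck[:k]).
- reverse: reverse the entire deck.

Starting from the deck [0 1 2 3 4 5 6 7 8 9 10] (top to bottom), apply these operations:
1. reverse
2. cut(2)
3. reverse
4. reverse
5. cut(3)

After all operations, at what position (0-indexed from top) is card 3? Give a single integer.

After op 1 (reverse): [10 9 8 7 6 5 4 3 2 1 0]
After op 2 (cut(2)): [8 7 6 5 4 3 2 1 0 10 9]
After op 3 (reverse): [9 10 0 1 2 3 4 5 6 7 8]
After op 4 (reverse): [8 7 6 5 4 3 2 1 0 10 9]
After op 5 (cut(3)): [5 4 3 2 1 0 10 9 8 7 6]
Card 3 is at position 2.

Answer: 2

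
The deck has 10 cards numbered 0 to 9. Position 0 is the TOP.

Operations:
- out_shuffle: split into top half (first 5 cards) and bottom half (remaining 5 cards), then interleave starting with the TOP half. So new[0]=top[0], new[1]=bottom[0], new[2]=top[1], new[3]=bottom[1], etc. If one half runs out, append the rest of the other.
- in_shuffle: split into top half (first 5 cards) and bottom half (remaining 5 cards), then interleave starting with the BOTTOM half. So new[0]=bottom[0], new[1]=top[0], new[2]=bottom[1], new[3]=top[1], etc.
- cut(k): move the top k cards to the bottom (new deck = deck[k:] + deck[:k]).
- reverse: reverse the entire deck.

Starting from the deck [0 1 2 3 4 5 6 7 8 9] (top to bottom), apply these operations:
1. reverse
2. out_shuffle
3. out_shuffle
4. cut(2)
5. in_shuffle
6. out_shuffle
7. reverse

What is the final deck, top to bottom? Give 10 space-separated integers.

After op 1 (reverse): [9 8 7 6 5 4 3 2 1 0]
After op 2 (out_shuffle): [9 4 8 3 7 2 6 1 5 0]
After op 3 (out_shuffle): [9 2 4 6 8 1 3 5 7 0]
After op 4 (cut(2)): [4 6 8 1 3 5 7 0 9 2]
After op 5 (in_shuffle): [5 4 7 6 0 8 9 1 2 3]
After op 6 (out_shuffle): [5 8 4 9 7 1 6 2 0 3]
After op 7 (reverse): [3 0 2 6 1 7 9 4 8 5]

Answer: 3 0 2 6 1 7 9 4 8 5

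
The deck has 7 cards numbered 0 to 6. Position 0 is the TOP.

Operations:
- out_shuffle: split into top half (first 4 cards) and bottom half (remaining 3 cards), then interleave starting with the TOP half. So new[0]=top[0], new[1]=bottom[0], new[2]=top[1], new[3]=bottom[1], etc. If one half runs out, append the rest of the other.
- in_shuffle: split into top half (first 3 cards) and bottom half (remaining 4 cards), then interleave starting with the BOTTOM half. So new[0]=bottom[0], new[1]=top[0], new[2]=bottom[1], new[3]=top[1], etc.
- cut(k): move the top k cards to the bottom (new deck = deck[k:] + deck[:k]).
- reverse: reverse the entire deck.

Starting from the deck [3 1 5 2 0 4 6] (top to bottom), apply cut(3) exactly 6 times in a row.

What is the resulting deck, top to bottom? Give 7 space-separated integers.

After op 1 (cut(3)): [2 0 4 6 3 1 5]
After op 2 (cut(3)): [6 3 1 5 2 0 4]
After op 3 (cut(3)): [5 2 0 4 6 3 1]
After op 4 (cut(3)): [4 6 3 1 5 2 0]
After op 5 (cut(3)): [1 5 2 0 4 6 3]
After op 6 (cut(3)): [0 4 6 3 1 5 2]

Answer: 0 4 6 3 1 5 2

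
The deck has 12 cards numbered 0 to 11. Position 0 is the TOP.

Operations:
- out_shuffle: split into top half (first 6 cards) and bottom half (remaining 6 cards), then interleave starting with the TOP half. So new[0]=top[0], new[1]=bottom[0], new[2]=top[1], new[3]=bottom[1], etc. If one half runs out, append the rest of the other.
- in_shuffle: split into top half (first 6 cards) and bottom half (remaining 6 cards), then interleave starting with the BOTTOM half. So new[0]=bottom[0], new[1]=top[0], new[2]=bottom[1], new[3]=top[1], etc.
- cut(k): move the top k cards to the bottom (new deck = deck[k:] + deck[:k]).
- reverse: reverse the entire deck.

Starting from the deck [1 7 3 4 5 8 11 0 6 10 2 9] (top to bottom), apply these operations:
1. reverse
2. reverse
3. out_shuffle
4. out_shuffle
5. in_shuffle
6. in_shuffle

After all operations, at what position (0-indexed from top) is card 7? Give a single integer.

After op 1 (reverse): [9 2 10 6 0 11 8 5 4 3 7 1]
After op 2 (reverse): [1 7 3 4 5 8 11 0 6 10 2 9]
After op 3 (out_shuffle): [1 11 7 0 3 6 4 10 5 2 8 9]
After op 4 (out_shuffle): [1 4 11 10 7 5 0 2 3 8 6 9]
After op 5 (in_shuffle): [0 1 2 4 3 11 8 10 6 7 9 5]
After op 6 (in_shuffle): [8 0 10 1 6 2 7 4 9 3 5 11]
Card 7 is at position 6.

Answer: 6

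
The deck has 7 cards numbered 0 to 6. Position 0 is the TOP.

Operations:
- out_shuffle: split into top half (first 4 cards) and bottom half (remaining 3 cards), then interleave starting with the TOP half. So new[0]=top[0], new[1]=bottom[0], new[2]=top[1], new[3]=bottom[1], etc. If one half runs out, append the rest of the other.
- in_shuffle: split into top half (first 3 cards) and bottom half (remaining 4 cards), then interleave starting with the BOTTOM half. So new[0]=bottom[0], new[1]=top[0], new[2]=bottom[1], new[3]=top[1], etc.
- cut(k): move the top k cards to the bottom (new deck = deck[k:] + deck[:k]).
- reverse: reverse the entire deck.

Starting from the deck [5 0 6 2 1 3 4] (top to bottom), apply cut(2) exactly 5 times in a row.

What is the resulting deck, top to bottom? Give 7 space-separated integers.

After op 1 (cut(2)): [6 2 1 3 4 5 0]
After op 2 (cut(2)): [1 3 4 5 0 6 2]
After op 3 (cut(2)): [4 5 0 6 2 1 3]
After op 4 (cut(2)): [0 6 2 1 3 4 5]
After op 5 (cut(2)): [2 1 3 4 5 0 6]

Answer: 2 1 3 4 5 0 6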